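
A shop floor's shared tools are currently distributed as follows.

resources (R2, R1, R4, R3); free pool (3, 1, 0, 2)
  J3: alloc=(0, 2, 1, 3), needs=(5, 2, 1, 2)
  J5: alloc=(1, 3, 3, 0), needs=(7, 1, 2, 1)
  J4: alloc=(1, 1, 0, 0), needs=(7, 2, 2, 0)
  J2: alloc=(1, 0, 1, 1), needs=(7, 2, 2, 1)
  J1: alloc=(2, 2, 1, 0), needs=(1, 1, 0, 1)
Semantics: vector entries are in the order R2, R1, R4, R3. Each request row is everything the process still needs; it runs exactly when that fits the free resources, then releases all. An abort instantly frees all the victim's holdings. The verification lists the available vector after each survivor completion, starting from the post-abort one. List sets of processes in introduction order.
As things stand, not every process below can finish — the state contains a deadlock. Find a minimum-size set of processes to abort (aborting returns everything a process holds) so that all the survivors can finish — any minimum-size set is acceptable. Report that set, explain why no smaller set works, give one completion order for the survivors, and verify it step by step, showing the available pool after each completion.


Abort J5 and J4.
Key observation: J2 could never have finished before the abort; with (2, 4, 3, 0) returned by J5 and J4, it fits at step 2.
Minimality, checking each single-abort alternative: J3 alone leaves J5 blocked (short on R2); J5 alone leaves J4 blocked (short on R2); J4 alone leaves J5 blocked (short on R2); J2 alone leaves J5 blocked (short on R2); J1 alone leaves J5 blocked (short on R2).
Survivors finish in the order: J1, J2, J3. Step-by-step check (pool after the aborts first):
  pool = (5, 5, 3, 2)
  J1: need (1, 1, 0, 1) fits (5, 5, 3, 2); releases (2, 2, 1, 0), pool now (7, 7, 4, 2)
  J2: need (7, 2, 2, 1) fits (7, 7, 4, 2); releases (1, 0, 1, 1), pool now (8, 7, 5, 3)
  J3: need (5, 2, 1, 2) fits (8, 7, 5, 3); releases (0, 2, 1, 3), pool now (8, 9, 6, 6)


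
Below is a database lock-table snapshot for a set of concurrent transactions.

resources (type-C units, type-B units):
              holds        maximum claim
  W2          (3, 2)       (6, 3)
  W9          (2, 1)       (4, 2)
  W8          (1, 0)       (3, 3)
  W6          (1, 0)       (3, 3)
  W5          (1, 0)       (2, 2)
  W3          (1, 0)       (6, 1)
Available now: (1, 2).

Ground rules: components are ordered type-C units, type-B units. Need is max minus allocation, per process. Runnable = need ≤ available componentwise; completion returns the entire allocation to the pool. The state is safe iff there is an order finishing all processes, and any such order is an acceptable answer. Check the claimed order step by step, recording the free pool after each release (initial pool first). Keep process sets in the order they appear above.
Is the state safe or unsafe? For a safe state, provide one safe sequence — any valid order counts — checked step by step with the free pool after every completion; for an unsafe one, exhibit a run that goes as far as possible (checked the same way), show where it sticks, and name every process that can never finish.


SAFE — a valid safe sequence is W5, W9, W2, W8, W3, W6.
Key observation: the order's first zero-slack moment is W5 ((1, 2) needed, (1, 2) free — a requested resource with nothing to spare).
Verifying each step:
  pool = (1, 2)
  run W5 (needs (1, 2), free (1, 2)); after release of (1, 0) the pool is (2, 2)
  run W9 (needs (2, 1), free (2, 2)); after release of (2, 1) the pool is (4, 3)
  run W2 (needs (3, 1), free (4, 3)); after release of (3, 2) the pool is (7, 5)
  run W8 (needs (2, 3), free (7, 5)); after release of (1, 0) the pool is (8, 5)
  run W3 (needs (5, 1), free (8, 5)); after release of (1, 0) the pool is (9, 5)
  run W6 (needs (2, 3), free (9, 5)); after release of (1, 0) the pool is (10, 5)


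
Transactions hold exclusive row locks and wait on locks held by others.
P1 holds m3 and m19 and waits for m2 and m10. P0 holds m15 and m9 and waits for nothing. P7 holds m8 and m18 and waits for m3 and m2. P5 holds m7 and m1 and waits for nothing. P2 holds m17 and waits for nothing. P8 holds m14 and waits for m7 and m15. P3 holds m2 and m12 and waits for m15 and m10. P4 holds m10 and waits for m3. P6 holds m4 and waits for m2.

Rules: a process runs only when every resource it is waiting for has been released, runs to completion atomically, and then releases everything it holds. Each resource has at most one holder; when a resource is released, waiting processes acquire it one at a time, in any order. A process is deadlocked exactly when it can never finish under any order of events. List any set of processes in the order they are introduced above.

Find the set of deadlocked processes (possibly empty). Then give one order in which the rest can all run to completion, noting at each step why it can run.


Deadlocked: P1, P7, P3, P4 and P6.
Key observation: the loop P1 -> P3 -> P4 -> P1 blocks itself forever; P7 and P6 wait into the deadlock from upstream.
One completion order for the rest: P0, P5, P8, P2.
Verifying each step:
  run P0 (it waits on nothing); releases m15 and m9
  run P5 (it waits on nothing); releases m7 and m1
  P8: everything it awaited (m7 and m15) is free; runs, freeing m14
  run P2 (it waits on nothing); releases m17


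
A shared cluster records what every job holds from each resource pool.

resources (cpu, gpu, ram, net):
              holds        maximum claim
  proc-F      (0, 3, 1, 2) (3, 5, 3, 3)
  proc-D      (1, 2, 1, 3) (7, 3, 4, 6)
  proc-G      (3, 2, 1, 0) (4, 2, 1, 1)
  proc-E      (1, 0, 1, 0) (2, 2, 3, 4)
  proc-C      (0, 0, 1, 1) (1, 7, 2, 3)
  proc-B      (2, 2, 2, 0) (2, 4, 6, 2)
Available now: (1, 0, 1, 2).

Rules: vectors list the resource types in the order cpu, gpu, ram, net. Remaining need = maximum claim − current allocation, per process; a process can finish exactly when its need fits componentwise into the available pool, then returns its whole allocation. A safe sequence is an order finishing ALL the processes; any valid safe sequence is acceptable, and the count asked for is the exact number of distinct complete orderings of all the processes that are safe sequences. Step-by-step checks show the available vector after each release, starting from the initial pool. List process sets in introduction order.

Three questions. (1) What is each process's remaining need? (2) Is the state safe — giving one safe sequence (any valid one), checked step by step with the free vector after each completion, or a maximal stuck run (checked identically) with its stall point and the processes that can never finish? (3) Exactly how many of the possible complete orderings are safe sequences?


(1) Outstanding need per process (order cpu, gpu, ram, net):
  proc-F: (3, 2, 2, 1)
  proc-D: (6, 1, 3, 3)
  proc-G: (1, 0, 0, 1)
  proc-E: (1, 2, 2, 4)
  proc-C: (1, 7, 1, 2)
  proc-B: (0, 2, 4, 2)
(2) SAFE — a valid safe sequence is proc-G, proc-F, proc-E, proc-B, proc-D, proc-C.
Key observation: at proc-G the run first touches a limit — (1, 0, 0, 1) against (1, 0, 1, 2), exact on a resource it actually requests.
Check, step by step:
  pool = (1, 0, 1, 2)
  proc-G: need (1, 0, 0, 1) fits (1, 0, 1, 2); releases (3, 2, 1, 0), pool now (4, 2, 2, 2)
  proc-F: need (3, 2, 2, 1) fits (4, 2, 2, 2); releases (0, 3, 1, 2), pool now (4, 5, 3, 4)
  proc-E: need (1, 2, 2, 4) fits (4, 5, 3, 4); releases (1, 0, 1, 0), pool now (5, 5, 4, 4)
  proc-B: need (0, 2, 4, 2) fits (5, 5, 4, 4); releases (2, 2, 2, 0), pool now (7, 7, 6, 4)
  proc-D: need (6, 1, 3, 3) fits (7, 7, 6, 4); releases (1, 2, 1, 3), pool now (8, 9, 7, 7)
  proc-C: need (1, 7, 1, 2) fits (8, 9, 7, 7); releases (0, 0, 1, 1), pool now (8, 9, 8, 8)
(3) Exactly 2 of the possible complete orderings are safe sequences.


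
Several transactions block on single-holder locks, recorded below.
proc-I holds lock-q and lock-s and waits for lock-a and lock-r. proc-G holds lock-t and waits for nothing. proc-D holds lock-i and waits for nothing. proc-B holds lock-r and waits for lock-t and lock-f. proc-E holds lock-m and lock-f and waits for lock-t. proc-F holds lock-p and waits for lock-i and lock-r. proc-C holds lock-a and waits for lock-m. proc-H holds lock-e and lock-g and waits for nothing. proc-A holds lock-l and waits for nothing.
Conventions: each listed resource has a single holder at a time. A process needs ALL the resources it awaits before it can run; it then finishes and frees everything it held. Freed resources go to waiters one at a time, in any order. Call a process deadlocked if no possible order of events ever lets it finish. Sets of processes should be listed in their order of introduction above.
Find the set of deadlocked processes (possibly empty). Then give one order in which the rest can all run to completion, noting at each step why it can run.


Nothing here is deadlocked.
Key observation: there is no circular wait here — follow any chain and it reaches a process that is free to run now.
One completion order for the rest: proc-H, proc-G, proc-E, proc-D, proc-C, proc-B, proc-F, proc-A, proc-I.
Walking it through:
  proc-H waits on nothing -> runs at once and releases lock-e and lock-g
  proc-G waits on nothing -> runs at once and releases lock-t
  proc-E waits on lock-t — all released -> runs and releases lock-m and lock-f
  proc-D waits on nothing -> runs at once and releases lock-i
  proc-C waits on lock-m — all released -> runs and releases lock-a
  proc-B waits on lock-t and lock-f — all released -> runs and releases lock-r
  proc-F waits on lock-i and lock-r — all released -> runs and releases lock-p
  proc-A waits on nothing -> runs at once and releases lock-l
  proc-I waits on lock-a and lock-r — all released -> runs and releases lock-q and lock-s


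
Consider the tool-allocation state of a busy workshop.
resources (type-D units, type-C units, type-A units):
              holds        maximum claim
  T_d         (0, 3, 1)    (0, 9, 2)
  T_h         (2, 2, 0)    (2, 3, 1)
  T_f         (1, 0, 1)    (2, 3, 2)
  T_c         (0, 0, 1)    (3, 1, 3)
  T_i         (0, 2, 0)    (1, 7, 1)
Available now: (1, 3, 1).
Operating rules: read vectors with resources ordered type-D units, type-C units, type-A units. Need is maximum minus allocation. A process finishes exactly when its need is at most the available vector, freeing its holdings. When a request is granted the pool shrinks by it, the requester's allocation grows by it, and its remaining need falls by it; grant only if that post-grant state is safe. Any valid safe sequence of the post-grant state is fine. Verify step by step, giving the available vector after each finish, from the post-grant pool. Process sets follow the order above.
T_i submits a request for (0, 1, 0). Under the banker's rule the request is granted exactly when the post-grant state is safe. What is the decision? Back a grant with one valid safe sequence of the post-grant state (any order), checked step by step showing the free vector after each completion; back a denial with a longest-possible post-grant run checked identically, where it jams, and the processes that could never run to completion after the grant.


GRANT. The post-grant state is safe; one safe sequence: T_h, T_f, T_i, T_d, T_c.
Key observation: post-grant, (1, 2, 1) remains, and an order beginning with T_h completes everyone.
Step-by-step check of the post-grant state:
  pool = (1, 2, 1)
  T_h needs (0, 1, 1) <= (1, 2, 1) -> finishes; pool += (2, 2, 0) = (3, 4, 1)
  T_f needs (1, 3, 1) <= (3, 4, 1) -> finishes; pool += (1, 0, 1) = (4, 4, 2)
  T_i needs (1, 4, 1) <= (4, 4, 2) -> finishes; pool += (0, 3, 0) = (4, 7, 2)
  T_d needs (0, 6, 1) <= (4, 7, 2) -> finishes; pool += (0, 3, 1) = (4, 10, 3)
  T_c needs (3, 1, 2) <= (4, 10, 3) -> finishes; pool += (0, 0, 1) = (4, 10, 4)


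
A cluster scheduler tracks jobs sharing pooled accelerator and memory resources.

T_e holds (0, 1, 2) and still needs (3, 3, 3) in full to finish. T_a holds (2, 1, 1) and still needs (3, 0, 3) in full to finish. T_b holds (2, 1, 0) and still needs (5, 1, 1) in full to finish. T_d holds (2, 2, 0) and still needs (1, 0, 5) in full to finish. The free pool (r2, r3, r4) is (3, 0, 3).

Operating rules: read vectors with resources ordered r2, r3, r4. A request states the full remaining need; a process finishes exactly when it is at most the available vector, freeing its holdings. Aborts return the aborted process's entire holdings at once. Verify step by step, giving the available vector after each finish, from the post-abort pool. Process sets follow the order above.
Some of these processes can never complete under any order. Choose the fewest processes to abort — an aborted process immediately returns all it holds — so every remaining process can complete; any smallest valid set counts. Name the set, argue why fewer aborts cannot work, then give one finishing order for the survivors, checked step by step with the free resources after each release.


Abort T_d.
Key observation: T_e was stuck for good until T_d gave back (2, 2, 0); in the order shown it finishes at step 3.
No smaller set exists: with zero aborts the deadlock remains.
One survivor order: T_b, T_a, T_e. Check, step by step (post-abort pool first):
  pool = (5, 2, 3)
  T_b: need (5, 1, 1) fits (5, 2, 3); releases (2, 1, 0), pool now (7, 3, 3)
  T_a: need (3, 0, 3) fits (7, 3, 3); releases (2, 1, 1), pool now (9, 4, 4)
  T_e: need (3, 3, 3) fits (9, 4, 4); releases (0, 1, 2), pool now (9, 5, 6)


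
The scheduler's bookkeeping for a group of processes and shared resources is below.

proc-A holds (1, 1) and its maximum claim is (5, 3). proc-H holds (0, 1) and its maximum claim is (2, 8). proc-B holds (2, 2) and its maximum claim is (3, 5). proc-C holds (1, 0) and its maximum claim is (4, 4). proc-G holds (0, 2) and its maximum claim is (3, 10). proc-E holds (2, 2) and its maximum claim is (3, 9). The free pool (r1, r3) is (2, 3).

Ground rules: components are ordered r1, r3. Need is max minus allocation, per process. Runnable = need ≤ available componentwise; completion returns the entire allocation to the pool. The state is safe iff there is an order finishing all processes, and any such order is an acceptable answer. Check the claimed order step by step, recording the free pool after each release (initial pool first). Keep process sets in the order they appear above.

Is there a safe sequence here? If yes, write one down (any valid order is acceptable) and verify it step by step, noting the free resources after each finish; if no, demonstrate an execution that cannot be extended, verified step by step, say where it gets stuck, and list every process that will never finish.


UNSAFE.
Key observation: the pool after proc-B, proc-C, proc-A is (6, 6); every surviving request exceeds it in r3, so progress ends there.
The run proc-B, proc-C, proc-A cannot be extended any further. Verifying each step:
  pool = (2, 3)
  run proc-B (needs (1, 3), free (2, 3)); after release of (2, 2) the pool is (4, 5)
  run proc-C (needs (3, 4), free (4, 5)); after release of (1, 0) the pool is (5, 5)
  run proc-A (needs (4, 2), free (5, 5)); after release of (1, 1) the pool is (6, 6)
  proc-H cannot run: need (2, 7) vs free (6, 6) (insufficient r3)
  proc-G cannot run: need (3, 8) vs free (6, 6) (insufficient r3)
  proc-E cannot run: need (1, 7) vs free (6, 6) (insufficient r3)
Permanently blocked: proc-H, proc-G and proc-E.


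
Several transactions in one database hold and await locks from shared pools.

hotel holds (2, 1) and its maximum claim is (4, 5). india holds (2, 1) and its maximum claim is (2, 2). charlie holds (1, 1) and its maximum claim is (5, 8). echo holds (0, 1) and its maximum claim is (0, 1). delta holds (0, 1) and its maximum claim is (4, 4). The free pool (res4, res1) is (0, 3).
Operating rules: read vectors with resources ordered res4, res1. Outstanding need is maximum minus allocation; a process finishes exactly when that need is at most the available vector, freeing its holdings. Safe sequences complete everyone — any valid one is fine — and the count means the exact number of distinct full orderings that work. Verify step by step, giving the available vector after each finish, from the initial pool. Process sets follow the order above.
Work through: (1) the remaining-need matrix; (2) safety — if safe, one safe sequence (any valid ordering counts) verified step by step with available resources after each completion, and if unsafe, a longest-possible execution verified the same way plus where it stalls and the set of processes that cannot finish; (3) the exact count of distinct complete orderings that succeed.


(1) Need matrix, components ordered res4, res1:
  hotel: (2, 4)
  india: (0, 1)
  charlie: (4, 7)
  echo: (0, 0)
  delta: (4, 3)
(2) SAFE, for example via the order india, echo, hotel, delta, charlie.
Key observation: hotel marks the first exact bind of the order: its need (2, 4) fits the free (2, 5) with zero slack on a requested resource.
Verifying each step:
  pool = (0, 3)
  india: need (0, 1) fits (0, 3); releases (2, 1), pool now (2, 4)
  echo: need (0, 0) fits (2, 4); releases (0, 1), pool now (2, 5)
  hotel: need (2, 4) fits (2, 5); releases (2, 1), pool now (4, 6)
  delta: need (4, 3) fits (4, 6); releases (0, 1), pool now (4, 7)
  charlie: need (4, 7) fits (4, 7); releases (1, 1), pool now (5, 8)
(3) The exact count: 4 of the possible complete orderings are safe sequences.


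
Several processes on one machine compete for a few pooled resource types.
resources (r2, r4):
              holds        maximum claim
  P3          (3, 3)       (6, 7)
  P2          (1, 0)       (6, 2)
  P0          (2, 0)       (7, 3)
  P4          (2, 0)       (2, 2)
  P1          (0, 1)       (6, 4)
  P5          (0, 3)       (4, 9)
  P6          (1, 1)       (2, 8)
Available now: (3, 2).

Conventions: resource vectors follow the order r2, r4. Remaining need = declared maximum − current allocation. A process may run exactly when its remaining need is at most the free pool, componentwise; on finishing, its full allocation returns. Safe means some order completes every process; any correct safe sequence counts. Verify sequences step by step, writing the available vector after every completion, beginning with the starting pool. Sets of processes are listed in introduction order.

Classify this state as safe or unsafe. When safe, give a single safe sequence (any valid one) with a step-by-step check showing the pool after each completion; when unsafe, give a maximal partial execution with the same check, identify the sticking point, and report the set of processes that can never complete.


UNSAFE — no complete ordering exists.
Key observation: no order helps: past P4, P2, the free pool tops out at (6, 2), below what each blocked process needs in r4.
A maximal execution: P4, P2 — then nothing else fits. Check, step by step:
  pool = (3, 2)
  run P4 (needs (0, 2), free (3, 2)); after release of (2, 0) the pool is (5, 2)
  run P2 (needs (5, 2), free (5, 2)); after release of (1, 0) the pool is (6, 2)
  blocked: P3 wants (3, 4), pool (6, 2) — not enough r4
  blocked: P0 wants (5, 3), pool (6, 2) — not enough r4
  blocked: P1 wants (6, 3), pool (6, 2) — not enough r4
  blocked: P5 wants (4, 6), pool (6, 2) — not enough r4
  blocked: P6 wants (1, 7), pool (6, 2) — not enough r4
Never able to finish: P3, P0, P1, P5 and P6.


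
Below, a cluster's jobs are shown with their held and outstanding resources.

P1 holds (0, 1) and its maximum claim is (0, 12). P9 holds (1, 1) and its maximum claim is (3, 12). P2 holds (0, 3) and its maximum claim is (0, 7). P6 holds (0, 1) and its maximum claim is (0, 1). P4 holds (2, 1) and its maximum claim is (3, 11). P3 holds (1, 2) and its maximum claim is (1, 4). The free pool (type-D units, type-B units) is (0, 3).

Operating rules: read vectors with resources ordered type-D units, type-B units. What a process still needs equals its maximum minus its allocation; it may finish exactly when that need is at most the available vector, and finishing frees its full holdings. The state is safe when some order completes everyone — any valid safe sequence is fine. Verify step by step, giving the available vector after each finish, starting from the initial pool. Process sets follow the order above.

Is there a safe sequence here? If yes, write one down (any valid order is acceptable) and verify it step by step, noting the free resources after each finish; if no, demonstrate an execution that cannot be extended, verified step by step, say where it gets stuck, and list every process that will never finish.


UNSAFE — no complete ordering exists.
Key observation: once P3, P2, P6 finish, the pool peaks at (1, 9) — and every remaining process still needs more type-B units than that.
A maximal execution: P3, P2, P6 — then nothing else fits. Check, step by step:
  pool = (0, 3)
  run P3 (needs (0, 2), free (0, 3)); after release of (1, 2) the pool is (1, 5)
  run P2 (needs (0, 4), free (1, 5)); after release of (0, 3) the pool is (1, 8)
  run P6 (needs (0, 0), free (1, 8)); after release of (0, 1) the pool is (1, 9)
  P1 cannot run: need (0, 11) vs free (1, 9) (insufficient type-B units)
  P9 cannot run: need (2, 11) vs free (1, 9) (insufficient type-D units and type-B units)
  P4 cannot run: need (1, 10) vs free (1, 9) (insufficient type-B units)
Permanently blocked: P1, P9 and P4.


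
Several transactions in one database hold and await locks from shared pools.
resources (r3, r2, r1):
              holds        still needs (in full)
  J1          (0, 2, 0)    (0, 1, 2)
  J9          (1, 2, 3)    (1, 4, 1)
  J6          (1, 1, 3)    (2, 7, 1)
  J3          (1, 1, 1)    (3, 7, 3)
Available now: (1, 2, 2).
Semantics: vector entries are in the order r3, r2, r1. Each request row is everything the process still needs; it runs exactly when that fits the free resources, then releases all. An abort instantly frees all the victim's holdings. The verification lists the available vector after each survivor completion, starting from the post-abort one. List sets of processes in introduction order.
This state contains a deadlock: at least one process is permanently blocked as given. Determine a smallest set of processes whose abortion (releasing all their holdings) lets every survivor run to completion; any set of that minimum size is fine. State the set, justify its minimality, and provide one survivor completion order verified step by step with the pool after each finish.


Minimum abort set: J6.
Key observation: the returned (1, 1, 3) from J6 is what brings J3 — unrunnable before, under any order — into play at step 3.
No smaller set exists: with zero aborts the deadlock remains.
One survivor order: J1, J9, J3. Step-by-step check (post-abort pool first):
  pool = (2, 3, 5)
  J1: need (0, 1, 2) fits (2, 3, 5); releases (0, 2, 0), pool now (2, 5, 5)
  J9: need (1, 4, 1) fits (2, 5, 5); releases (1, 2, 3), pool now (3, 7, 8)
  J3: need (3, 7, 3) fits (3, 7, 8); releases (1, 1, 1), pool now (4, 8, 9)


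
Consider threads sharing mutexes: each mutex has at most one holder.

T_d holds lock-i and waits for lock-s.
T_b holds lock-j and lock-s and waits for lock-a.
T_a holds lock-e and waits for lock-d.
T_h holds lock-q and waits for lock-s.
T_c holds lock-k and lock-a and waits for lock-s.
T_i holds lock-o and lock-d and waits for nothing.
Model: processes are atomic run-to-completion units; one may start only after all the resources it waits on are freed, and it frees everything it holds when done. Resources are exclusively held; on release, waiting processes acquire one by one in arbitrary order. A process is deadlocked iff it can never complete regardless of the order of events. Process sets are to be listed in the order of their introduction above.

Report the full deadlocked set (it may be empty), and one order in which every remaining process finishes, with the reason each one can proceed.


The deadlocked set is T_d, T_b, T_h and T_c.
Key observation: the cycle T_b -> T_c -> T_b can never break — each member waits on the next; T_d and T_h wait into the deadlock from upstream.
The rest can finish in the order T_i, T_a.
Step-by-step check:
  T_i waits on nothing -> runs at once and releases lock-o and lock-d
  T_a: everything it awaited (lock-d) is free; runs, freeing lock-e


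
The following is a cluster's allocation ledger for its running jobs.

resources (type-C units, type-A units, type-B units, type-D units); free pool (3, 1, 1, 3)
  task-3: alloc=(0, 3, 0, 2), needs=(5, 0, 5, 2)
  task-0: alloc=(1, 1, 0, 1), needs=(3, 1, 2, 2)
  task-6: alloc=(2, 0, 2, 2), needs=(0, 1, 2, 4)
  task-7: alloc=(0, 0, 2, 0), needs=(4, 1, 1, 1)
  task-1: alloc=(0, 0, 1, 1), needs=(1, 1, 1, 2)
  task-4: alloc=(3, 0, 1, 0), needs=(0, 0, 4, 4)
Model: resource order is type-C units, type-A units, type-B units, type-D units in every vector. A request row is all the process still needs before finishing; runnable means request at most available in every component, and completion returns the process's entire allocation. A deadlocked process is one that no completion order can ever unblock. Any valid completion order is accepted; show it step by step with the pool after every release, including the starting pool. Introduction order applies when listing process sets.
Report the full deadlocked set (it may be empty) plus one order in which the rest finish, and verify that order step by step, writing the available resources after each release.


The deadlocked set is empty.
Key observation: there is always a runnable process — task-1 first — so the state unwinds completely.
The rest can finish in the order task-1, task-0, task-7, task-6, task-4, task-3. Verifying each step:
  pool = (3, 1, 1, 3)
  run task-1 (needs (1, 1, 1, 2), free (3, 1, 1, 3)); after release of (0, 0, 1, 1) the pool is (3, 1, 2, 4)
  run task-0 (needs (3, 1, 2, 2), free (3, 1, 2, 4)); after release of (1, 1, 0, 1) the pool is (4, 2, 2, 5)
  run task-7 (needs (4, 1, 1, 1), free (4, 2, 2, 5)); after release of (0, 0, 2, 0) the pool is (4, 2, 4, 5)
  run task-6 (needs (0, 1, 2, 4), free (4, 2, 4, 5)); after release of (2, 0, 2, 2) the pool is (6, 2, 6, 7)
  run task-4 (needs (0, 0, 4, 4), free (6, 2, 6, 7)); after release of (3, 0, 1, 0) the pool is (9, 2, 7, 7)
  run task-3 (needs (5, 0, 5, 2), free (9, 2, 7, 7)); after release of (0, 3, 0, 2) the pool is (9, 5, 7, 9)


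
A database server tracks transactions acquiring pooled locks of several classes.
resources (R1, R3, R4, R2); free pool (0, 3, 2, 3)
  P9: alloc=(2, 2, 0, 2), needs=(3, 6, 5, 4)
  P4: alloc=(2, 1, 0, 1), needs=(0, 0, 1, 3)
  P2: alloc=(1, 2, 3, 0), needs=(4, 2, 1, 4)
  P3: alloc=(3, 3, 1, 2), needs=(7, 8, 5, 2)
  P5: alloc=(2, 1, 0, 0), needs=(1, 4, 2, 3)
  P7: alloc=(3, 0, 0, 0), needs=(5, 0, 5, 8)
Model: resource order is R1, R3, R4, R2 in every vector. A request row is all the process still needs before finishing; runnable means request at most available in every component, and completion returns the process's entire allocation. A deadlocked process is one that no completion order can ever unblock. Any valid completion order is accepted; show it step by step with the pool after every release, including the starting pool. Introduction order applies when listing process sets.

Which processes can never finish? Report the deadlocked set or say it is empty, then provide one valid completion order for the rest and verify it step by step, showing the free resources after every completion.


The deadlocked set is empty.
Key observation: the pool covers P4 at once, and every later process fits after earlier releases.
One completion order for the rest: P4, P5, P2, P9, P3, P7. Walking it through:
  pool = (0, 3, 2, 3)
  P4 needs (0, 0, 1, 3) <= (0, 3, 2, 3) -> finishes; pool += (2, 1, 0, 1) = (2, 4, 2, 4)
  P5 needs (1, 4, 2, 3) <= (2, 4, 2, 4) -> finishes; pool += (2, 1, 0, 0) = (4, 5, 2, 4)
  P2 needs (4, 2, 1, 4) <= (4, 5, 2, 4) -> finishes; pool += (1, 2, 3, 0) = (5, 7, 5, 4)
  P9 needs (3, 6, 5, 4) <= (5, 7, 5, 4) -> finishes; pool += (2, 2, 0, 2) = (7, 9, 5, 6)
  P3 needs (7, 8, 5, 2) <= (7, 9, 5, 6) -> finishes; pool += (3, 3, 1, 2) = (10, 12, 6, 8)
  P7 needs (5, 0, 5, 8) <= (10, 12, 6, 8) -> finishes; pool += (3, 0, 0, 0) = (13, 12, 6, 8)


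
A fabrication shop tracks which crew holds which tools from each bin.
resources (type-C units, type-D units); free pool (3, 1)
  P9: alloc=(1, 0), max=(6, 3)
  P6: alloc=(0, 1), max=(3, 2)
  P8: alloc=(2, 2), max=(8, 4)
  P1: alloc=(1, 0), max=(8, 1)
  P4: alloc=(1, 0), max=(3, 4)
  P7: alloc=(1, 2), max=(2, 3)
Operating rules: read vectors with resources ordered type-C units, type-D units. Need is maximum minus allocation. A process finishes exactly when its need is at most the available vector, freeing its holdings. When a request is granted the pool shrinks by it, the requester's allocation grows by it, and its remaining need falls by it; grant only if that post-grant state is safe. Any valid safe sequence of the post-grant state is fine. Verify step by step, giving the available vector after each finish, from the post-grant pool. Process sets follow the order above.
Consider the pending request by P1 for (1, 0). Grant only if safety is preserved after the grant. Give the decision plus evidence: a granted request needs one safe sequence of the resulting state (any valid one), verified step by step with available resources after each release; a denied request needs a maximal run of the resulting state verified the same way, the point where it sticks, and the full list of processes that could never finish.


DENY. Granting would leave the state unsafe.
Key observation: the pool after P7, P6, P4 is (4, 4); every surviving request exceeds it in type-C units, so progress ends there.
Pretend the grant happened; the run P7, P6, P4 goes as far as possible. Step-by-step check:
  pool = (2, 1)
  P7 needs (1, 1) <= (2, 1) -> finishes; pool += (1, 2) = (3, 3)
  P6 needs (3, 1) <= (3, 3) -> finishes; pool += (0, 1) = (3, 4)
  P4 needs (2, 4) <= (3, 4) -> finishes; pool += (1, 0) = (4, 4)
  P9 cannot run: need (5, 3) vs free (4, 4) (insufficient type-C units)
  P8 cannot run: need (6, 2) vs free (4, 4) (insufficient type-C units)
  P1 cannot run: need (6, 1) vs free (4, 4) (insufficient type-C units)
Processes that could never finish after the grant: P9, P8 and P1.


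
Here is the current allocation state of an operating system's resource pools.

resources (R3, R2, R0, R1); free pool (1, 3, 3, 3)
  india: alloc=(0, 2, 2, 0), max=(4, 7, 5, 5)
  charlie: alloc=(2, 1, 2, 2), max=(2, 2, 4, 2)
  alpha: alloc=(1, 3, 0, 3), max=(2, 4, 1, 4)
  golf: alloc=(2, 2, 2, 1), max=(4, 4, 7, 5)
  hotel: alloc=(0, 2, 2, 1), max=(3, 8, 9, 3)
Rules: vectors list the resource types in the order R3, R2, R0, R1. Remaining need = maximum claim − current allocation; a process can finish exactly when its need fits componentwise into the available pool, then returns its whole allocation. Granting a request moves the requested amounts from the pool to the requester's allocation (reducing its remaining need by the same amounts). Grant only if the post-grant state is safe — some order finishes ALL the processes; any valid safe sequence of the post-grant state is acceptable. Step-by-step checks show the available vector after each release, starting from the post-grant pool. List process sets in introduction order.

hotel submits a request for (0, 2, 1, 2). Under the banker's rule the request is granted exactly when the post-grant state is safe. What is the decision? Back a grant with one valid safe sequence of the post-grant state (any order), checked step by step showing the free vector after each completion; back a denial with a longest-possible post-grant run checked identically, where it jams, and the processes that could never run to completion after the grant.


GRANT — the state after the grant stays safe, e.g. via alpha, charlie, india, hotel, golf.
Key observation: even at the reduced pool (1, 1, 2, 1), alpha fits immediately, so safety survives the grant.
Check on the post-grant state, step by step:
  pool = (1, 1, 2, 1)
  alpha needs (1, 1, 1, 1) <= (1, 1, 2, 1) -> finishes; pool += (1, 3, 0, 3) = (2, 4, 2, 4)
  charlie needs (0, 1, 2, 0) <= (2, 4, 2, 4) -> finishes; pool += (2, 1, 2, 2) = (4, 5, 4, 6)
  india needs (4, 5, 3, 5) <= (4, 5, 4, 6) -> finishes; pool += (0, 2, 2, 0) = (4, 7, 6, 6)
  hotel needs (3, 4, 6, 0) <= (4, 7, 6, 6) -> finishes; pool += (0, 4, 3, 3) = (4, 11, 9, 9)
  golf needs (2, 2, 5, 4) <= (4, 11, 9, 9) -> finishes; pool += (2, 2, 2, 1) = (6, 13, 11, 10)


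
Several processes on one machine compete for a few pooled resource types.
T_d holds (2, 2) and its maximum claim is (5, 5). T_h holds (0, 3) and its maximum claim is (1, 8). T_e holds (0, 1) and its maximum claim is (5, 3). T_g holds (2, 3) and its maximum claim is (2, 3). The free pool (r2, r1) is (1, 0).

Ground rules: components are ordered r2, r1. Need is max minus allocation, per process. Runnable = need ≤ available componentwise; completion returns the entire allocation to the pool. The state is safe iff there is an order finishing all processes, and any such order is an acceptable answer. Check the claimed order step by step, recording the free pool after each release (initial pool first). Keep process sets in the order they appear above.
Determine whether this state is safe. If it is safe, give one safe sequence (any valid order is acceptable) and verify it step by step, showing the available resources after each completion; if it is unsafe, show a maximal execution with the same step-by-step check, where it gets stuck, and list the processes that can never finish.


The state is SAFE; one workable sequence: T_g, T_d, T_e, T_h.
Key observation: T_d is the earliest step where a requested resource binds exactly: need (3, 3), pool (3, 3) at its turn.
Walking it through:
  pool = (1, 0)
  T_g: need (0, 0) fits (1, 0); releases (2, 3), pool now (3, 3)
  T_d: need (3, 3) fits (3, 3); releases (2, 2), pool now (5, 5)
  T_e: need (5, 2) fits (5, 5); releases (0, 1), pool now (5, 6)
  T_h: need (1, 5) fits (5, 6); releases (0, 3), pool now (5, 9)


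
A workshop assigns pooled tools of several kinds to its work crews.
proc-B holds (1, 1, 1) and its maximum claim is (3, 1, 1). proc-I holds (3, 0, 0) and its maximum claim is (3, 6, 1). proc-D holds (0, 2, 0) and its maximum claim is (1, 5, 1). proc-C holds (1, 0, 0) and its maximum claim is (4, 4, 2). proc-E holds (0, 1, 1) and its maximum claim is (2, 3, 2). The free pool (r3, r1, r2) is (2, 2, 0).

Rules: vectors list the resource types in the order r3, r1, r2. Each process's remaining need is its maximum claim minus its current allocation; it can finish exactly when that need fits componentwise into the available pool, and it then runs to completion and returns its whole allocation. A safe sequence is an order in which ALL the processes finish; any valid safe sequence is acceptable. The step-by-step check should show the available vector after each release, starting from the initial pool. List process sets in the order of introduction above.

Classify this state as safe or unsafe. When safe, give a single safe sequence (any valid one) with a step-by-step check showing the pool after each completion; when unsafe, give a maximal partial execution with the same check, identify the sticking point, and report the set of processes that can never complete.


SAFE. One safe sequence: proc-B, proc-D, proc-E, proc-C, proc-I.
Key observation: the first exact fit in this order is proc-B — it needs (2, 0, 0) with (2, 2, 0) free, meeting a requested resource to the last unit.
Walking it through:
  pool = (2, 2, 0)
  proc-B: need (2, 0, 0) fits (2, 2, 0); releases (1, 1, 1), pool now (3, 3, 1)
  proc-D: need (1, 3, 1) fits (3, 3, 1); releases (0, 2, 0), pool now (3, 5, 1)
  proc-E: need (2, 2, 1) fits (3, 5, 1); releases (0, 1, 1), pool now (3, 6, 2)
  proc-C: need (3, 4, 2) fits (3, 6, 2); releases (1, 0, 0), pool now (4, 6, 2)
  proc-I: need (0, 6, 1) fits (4, 6, 2); releases (3, 0, 0), pool now (7, 6, 2)


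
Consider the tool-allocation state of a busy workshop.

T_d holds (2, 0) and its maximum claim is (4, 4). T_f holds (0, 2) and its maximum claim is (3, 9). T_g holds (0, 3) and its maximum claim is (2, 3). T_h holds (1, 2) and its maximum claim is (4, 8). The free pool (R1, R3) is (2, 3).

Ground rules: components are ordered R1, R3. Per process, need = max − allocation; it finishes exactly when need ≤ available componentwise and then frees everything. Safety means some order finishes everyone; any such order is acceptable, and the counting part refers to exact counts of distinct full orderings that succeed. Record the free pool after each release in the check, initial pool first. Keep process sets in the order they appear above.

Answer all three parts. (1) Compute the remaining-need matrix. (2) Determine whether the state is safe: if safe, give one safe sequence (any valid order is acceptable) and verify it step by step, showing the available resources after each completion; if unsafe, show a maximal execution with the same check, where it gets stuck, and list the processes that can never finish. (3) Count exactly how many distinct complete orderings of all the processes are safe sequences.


(1) Remaining need (order R1, R3):
  T_d: (2, 4)
  T_f: (3, 7)
  T_g: (2, 0)
  T_h: (3, 6)
(2) SAFE, for example via the order T_g, T_d, T_h, T_f.
Key observation: the order's first zero-slack moment is T_g ((2, 0) needed, (2, 3) free — a requested resource with nothing to spare).
Step-by-step check:
  pool = (2, 3)
  run T_g (needs (2, 0), free (2, 3)); after release of (0, 3) the pool is (2, 6)
  run T_d (needs (2, 4), free (2, 6)); after release of (2, 0) the pool is (4, 6)
  run T_h (needs (3, 6), free (4, 6)); after release of (1, 2) the pool is (5, 8)
  run T_f (needs (3, 7), free (5, 8)); after release of (0, 2) the pool is (5, 10)
(3) The exact count: 1 of the possible complete orderings is a safe sequence.


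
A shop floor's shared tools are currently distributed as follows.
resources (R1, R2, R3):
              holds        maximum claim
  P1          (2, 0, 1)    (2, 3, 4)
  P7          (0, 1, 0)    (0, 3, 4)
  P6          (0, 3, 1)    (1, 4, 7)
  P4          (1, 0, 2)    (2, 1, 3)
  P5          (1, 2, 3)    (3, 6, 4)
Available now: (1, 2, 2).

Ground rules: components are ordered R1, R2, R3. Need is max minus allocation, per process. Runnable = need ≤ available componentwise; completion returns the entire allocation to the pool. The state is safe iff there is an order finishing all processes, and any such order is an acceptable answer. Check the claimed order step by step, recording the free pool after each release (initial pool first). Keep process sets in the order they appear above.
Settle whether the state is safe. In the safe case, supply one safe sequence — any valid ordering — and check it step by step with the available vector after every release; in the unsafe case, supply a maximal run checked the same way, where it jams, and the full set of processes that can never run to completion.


UNSAFE — no complete ordering exists.
Key observation: after P4, P7, P1 the pool peaks at (4, 3, 5), and each blocked process is short somewhere: P6 on R3; P5 on R2.
A maximal execution: P4, P7, P1 — then nothing else fits. Verifying each step:
  pool = (1, 2, 2)
  P4 needs (1, 1, 1) <= (1, 2, 2) -> finishes; pool += (1, 0, 2) = (2, 2, 4)
  P7 needs (0, 2, 4) <= (2, 2, 4) -> finishes; pool += (0, 1, 0) = (2, 3, 4)
  P1 needs (0, 3, 3) <= (2, 3, 4) -> finishes; pool += (2, 0, 1) = (4, 3, 5)
  blocked: P6 wants (1, 1, 6), pool (4, 3, 5) — not enough R3
  blocked: P5 wants (2, 4, 1), pool (4, 3, 5) — not enough R2
Never able to finish: P6 and P5.


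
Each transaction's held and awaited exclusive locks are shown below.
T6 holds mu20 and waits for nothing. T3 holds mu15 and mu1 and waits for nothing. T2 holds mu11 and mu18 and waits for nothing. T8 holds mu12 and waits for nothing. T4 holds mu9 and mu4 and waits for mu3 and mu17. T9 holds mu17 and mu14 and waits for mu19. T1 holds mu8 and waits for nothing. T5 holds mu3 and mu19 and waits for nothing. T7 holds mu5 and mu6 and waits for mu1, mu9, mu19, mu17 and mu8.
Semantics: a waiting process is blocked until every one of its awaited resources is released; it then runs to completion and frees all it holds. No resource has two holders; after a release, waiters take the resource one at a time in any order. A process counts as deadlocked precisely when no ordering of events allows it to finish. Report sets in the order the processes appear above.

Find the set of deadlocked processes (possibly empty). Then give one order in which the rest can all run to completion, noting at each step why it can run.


No process is deadlocked.
Key observation: the waits form no ring: some process can always run, and its releases unblock the others one by one.
The rest can finish in the order T5, T6, T9, T4, T3, T2, T1, T7, T8.
Verifying each step:
  T5: no waits; runs immediately, freeing mu3 and mu19
  T6: no waits; runs immediately, freeing mu20
  run T9 (all its waits — mu19 — are resolved); releases mu17 and mu14
  run T4 (all its waits — mu3 and mu17 — are resolved); releases mu9 and mu4
  T3: no waits; runs immediately, freeing mu15 and mu1
  T2: no waits; runs immediately, freeing mu11 and mu18
  T1: no waits; runs immediately, freeing mu8
  run T7 (all its waits — mu1, mu9, mu19, mu17 and mu8 — are resolved); releases mu5 and mu6
  T8: no waits; runs immediately, freeing mu12
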